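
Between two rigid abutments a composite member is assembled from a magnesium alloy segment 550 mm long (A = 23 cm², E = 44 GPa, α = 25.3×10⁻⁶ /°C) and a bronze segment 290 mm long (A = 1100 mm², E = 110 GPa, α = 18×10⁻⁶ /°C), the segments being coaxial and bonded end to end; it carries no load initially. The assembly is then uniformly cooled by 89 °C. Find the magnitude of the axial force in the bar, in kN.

Free thermal contraction of the whole bar: Σ αᵢΔT Lᵢ = 25.3×10⁻⁶×89×550 + 18×10⁻⁶×89×290 = 1.703 mm.
The walls prevent any net length change, so an axial force P (same in every segment) develops. Compatibility: P · Σ Lᵢ/(AᵢEᵢ) = δ_free.
Σ Lᵢ/(AᵢEᵢ) = 550/(2300×44×10³) + 290/(1100×110×10³) = 7.831×10⁻⁶ mm/N.
So P = 1.703 / 7.831×10⁻⁶ = 217.5 kN, tensile.

P ≈ 217 kN (tensile)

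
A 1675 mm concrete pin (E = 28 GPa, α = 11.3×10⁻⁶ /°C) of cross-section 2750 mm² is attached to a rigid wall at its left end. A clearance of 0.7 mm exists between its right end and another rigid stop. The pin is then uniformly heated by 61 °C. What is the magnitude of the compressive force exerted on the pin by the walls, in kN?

Free thermal elongation = αΔT L = 11.3×10⁻⁶ × 61 × 1675 = 1.155 mm.
After closing the 0.7 mm clearance, 1.155 − 0.7 = 0.4546 mm of expansion remains to be suppressed by the wall.
That suppressed elongation corresponds to σ = E·Δ/L = 28×10³ × 0.4546/1675 = 7.599 MPa.
Force on the wall = σA = 7.599 × 2750 mm² = 20.9 kN.

P ≈ 20.9 kN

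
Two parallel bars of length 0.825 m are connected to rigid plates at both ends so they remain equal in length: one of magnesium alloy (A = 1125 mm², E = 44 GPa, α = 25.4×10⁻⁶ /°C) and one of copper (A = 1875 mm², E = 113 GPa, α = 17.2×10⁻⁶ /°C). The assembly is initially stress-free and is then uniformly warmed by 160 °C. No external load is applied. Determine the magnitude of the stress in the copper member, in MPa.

σ ≈ 28.1 MPa (tensile)

The magnesium alloy has the larger α, so on heating it would change length more than the copper if both were free. The rigid plates force a common final length, so the magnesium alloy is put into compression and the copper into tension, with equal and opposite forces P (no external load).
Setting the final lengths equal and cancelling L: (α₁ − α₂)ΔT = P/(A₁E₁) + P/(A₂E₂).
|α₁ − α₂|·ΔT = 8.2×10⁻⁶ × 160 = 0.001312.
1/(A₁E₁) + 1/(A₂E₂) = 1/(1125×44×10³) + 1/(1875×113×10³) = 2.492×10⁻⁸ N⁻¹.
So P = 0.001312 / 2.492×10⁻⁸ = 52.64 kN.
σ_{copper} = P/A₂ = 52640/1875 = 28.08 MPa, tensile.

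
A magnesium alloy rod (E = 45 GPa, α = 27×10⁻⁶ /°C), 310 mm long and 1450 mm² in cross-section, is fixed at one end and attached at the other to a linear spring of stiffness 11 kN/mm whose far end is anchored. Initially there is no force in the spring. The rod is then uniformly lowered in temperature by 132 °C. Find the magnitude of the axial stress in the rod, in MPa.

The unrestrained thermal change is αΔT L = 27×10⁻⁶ × 132 × 310 = 1.105 mm.
Let P be the tensile force in the spring. The rod extends elastically by PL/(AE) and the spring stretches by P/k; together these equal δ_free.
P [ L/(AE) + 1/k ] = δ_free → P [ 310/(1450×45×10³) + 1/(11×10³) ] = 1.105.
P = 1.105 / 9.566×10⁻⁵ = 11550 N.
σ = P/A = 11550/1450 = 7.965 MPa.

σ ≈ 7.97 MPa (tensile)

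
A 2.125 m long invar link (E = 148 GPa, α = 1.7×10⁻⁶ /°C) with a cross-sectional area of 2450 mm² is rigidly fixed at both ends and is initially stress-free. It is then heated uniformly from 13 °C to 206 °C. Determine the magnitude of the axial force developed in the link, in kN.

P ≈ 119 kN (compressive)

The ends cannot move, so σ = EαΔT = 148×10³ × 1.7×10⁻⁶ × 193 = 48.56 MPa.
P = AEαΔT = 2450 × 148×10³ × 1.7×10⁻⁶ × 193 = 119 kN (compressive).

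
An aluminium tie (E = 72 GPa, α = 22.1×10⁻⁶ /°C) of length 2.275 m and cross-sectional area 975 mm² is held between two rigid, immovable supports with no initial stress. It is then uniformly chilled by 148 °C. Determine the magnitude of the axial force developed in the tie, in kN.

Full restraint means ε = 0, so the stress is σ = EαΔT = 72×10³ × 22.1×10⁻⁶ × 148 = 235.5 MPa.
Then P = σA = 235.5 × 975 mm² = 229.6 kN, tensile.

P ≈ 230 kN (tensile)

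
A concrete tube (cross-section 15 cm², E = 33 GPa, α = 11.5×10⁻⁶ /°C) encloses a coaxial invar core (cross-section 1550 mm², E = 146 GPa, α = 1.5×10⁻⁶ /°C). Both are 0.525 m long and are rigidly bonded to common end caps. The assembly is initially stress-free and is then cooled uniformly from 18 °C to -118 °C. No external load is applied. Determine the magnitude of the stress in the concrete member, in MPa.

Equilibrium of a rigid end plate with no external load gives equal and opposite internal forces ±P in the two members. Since α_{concrete} > α_{invar}, cooling drives the concrete into tension and the invar into compression.
Setting the final lengths equal and cancelling L: (α₁ − α₂)ΔT = P/(A₁E₁) + P/(A₂E₂).
|α₁ − α₂|·ΔT = 10×10⁻⁶ × 136 = 0.00136.
1/(A₁E₁) + 1/(A₂E₂) = 1/(1500×33×10³) + 1/(1550×146×10³) = 2.462×10⁻⁸ N⁻¹.
P = 0.00136 / 2.462×10⁻⁸ = 55240 N = 55.24 kN.
σ_{concrete} = P/A₁ = 55240/1500 = 36.83 MPa, tensile.

σ ≈ 36.8 MPa (tensile)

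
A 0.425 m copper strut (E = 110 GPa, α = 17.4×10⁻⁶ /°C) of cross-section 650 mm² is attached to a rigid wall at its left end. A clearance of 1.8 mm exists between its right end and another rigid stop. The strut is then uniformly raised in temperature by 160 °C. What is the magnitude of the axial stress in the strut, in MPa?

If the wall were absent the strut would grow by αΔT L = 17.4×10⁻⁶ × 160 × 425 = 1.183 mm.
Since δ_free = 1.18 mm is less than the 1.8 mm gap, the strut never touches the wall. No axial force develops.

σ ≈ 0 MPa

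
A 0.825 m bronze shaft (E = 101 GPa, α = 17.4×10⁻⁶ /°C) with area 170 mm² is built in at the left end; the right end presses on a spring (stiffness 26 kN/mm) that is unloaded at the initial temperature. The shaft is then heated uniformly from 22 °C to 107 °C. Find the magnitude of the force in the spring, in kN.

P ≈ 14.1 kN

Free thermal expansion: δ_free = αΔT L = 17.4×10⁻⁶ × 85 × 825 = 1.22 mm.
With a force P in the spring, the elastic change of the shaft is PL/(AE) and that of the spring is P/k; compatibility requires their sum to equal δ_free.
So P = δ_free / [L/(AE) + 1/k] = 1.22 / [ 825/(170×101×10³) + 1/(26×10³) ].
P = 1.22 / 8.651×10⁻⁵ = 14100 N.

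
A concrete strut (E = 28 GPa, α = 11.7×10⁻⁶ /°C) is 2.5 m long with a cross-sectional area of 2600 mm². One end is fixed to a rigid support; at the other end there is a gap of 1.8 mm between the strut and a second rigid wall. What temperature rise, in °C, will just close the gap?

Contact occurs when the free expansion equals the gap: αΔT L = 1.8 mm.
So ΔT = g/(αL) = 1.8/(11.7×10⁻⁶ × 2500) = 61.54 °C.

ΔT ≈ 61.5 °C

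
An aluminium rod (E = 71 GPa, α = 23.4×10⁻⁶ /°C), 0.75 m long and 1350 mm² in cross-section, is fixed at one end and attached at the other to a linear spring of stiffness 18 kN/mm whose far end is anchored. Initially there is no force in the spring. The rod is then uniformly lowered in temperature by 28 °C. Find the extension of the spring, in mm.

δ ≈ 0.431 mm

If the spring were absent the rod would shorten by αΔT L = 23.4×10⁻⁶ × 28 × 750 = 0.4914 mm.
Let P be the tensile force in the spring. The rod extends elastically by PL/(AE) and the spring stretches by P/k; together these equal δ_free.
So P = δ_free / [L/(AE) + 1/k] = 0.4914 / [ 750/(1350×71×10³) + 1/(18×10³) ].
P = 0.4914 / 6.338×10⁻⁵ = 7753 N.
Spring extension = P/k = 7753/(18×10³) = 0.4307 mm.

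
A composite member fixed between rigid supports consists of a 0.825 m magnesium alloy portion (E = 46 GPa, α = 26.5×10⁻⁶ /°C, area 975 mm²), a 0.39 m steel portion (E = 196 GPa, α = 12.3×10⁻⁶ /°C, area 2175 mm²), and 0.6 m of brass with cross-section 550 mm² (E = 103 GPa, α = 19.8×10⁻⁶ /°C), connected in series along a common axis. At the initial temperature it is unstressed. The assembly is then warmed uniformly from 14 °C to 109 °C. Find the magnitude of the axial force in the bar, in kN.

If the supports were absent, the total length change would be Σ αᵢΔT Lᵢ = 26.5×10⁻⁶×95×825 + 12.3×10⁻⁶×95×390 + 19.8×10⁻⁶×95×600 = 3.661 mm.
The walls prevent any net length change, so an axial force P (same in every segment) develops. Compatibility: P · Σ Lᵢ/(AᵢEᵢ) = δ_free.
Σ Lᵢ/(AᵢEᵢ) = 825/(975×46×10³) + 390/(2175×196×10³) + 600/(550×103×10³) = 2.99×10⁻⁵ mm/N.
P = 3.661 / 2.99×10⁻⁵ = 122400 N = 122.4 kN, compressive.

P ≈ 122 kN (compressive)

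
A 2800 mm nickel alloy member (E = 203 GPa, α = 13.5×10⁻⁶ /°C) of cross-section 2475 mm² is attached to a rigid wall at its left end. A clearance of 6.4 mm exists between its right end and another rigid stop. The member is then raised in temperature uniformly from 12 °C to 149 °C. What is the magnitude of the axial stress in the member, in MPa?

If the wall were absent the member would grow by αΔT L = 13.5×10⁻⁶ × 137 × 2800 = 5.179 mm.
This is smaller than the 6.4 mm clearance, so the member expands freely without reaching the stop — the stress is zero.

σ ≈ 0 MPa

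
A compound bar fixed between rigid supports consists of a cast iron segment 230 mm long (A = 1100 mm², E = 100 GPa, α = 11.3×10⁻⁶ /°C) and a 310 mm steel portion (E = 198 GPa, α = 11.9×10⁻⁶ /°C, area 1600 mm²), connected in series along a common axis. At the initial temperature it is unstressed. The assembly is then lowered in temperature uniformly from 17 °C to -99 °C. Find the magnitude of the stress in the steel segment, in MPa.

Free thermal contraction of the whole bar: Σ αᵢΔT Lᵢ = 11.3×10⁻⁶×116×230 + 11.9×10⁻⁶×116×310 = 0.7294 mm.
Since the ends are fixed, an axial force P builds up, equal in every segment, with P · Σ Lᵢ/(AᵢEᵢ) = δ_free.
The series flexibility is Σ Lᵢ/(AᵢEᵢ) = 230/(1100×100×10³) + 310/(1600×198×10³) = 3.069×10⁻⁶ mm/N.
P = 0.7294 / 3.069×10⁻⁶ = 237600 N = 237.6 kN, tensile.
σ_{steel} = P / A = 237600 / 1600 = 148.5 MPa.

σ ≈ 149 MPa (tensile)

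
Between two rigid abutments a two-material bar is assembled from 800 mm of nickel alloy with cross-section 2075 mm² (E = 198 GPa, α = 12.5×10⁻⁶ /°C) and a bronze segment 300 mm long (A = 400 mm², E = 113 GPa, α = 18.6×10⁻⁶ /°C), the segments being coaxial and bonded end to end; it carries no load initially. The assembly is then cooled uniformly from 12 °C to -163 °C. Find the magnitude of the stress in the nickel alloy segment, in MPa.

If the supports were absent, the total length change would be Σ αᵢΔT Lᵢ = 12.5×10⁻⁶×175×800 + 18.6×10⁻⁶×175×300 = 2.726 mm.
Since the ends are fixed, an axial force P builds up, equal in every segment, with P · Σ Lᵢ/(AᵢEᵢ) = δ_free.
Σ Lᵢ/(AᵢEᵢ) = 800/(2075×198×10³) + 300/(400×113×10³) = 8.584×10⁻⁶ mm/N.
So P = 2.726 / 8.584×10⁻⁶ = 317.6 kN, tensile.
σ_{nickel alloy} = P / A = 317600 / 2075 = 153.1 MPa.

σ ≈ 153 MPa (tensile)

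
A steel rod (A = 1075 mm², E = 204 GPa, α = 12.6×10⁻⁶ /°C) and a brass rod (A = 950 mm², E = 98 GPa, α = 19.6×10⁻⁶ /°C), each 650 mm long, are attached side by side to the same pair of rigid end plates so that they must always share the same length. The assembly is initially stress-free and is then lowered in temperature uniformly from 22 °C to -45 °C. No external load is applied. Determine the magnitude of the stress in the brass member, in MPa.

Both members must finish at the same length. With the larger α, the brass tends to over-contract; the plates restrain it, putting the brass in tension and the steel in compression. With no external load the two internal forces are equal and opposite, magnitude P.
Equating the net (thermal + elastic) strains gives |α₁ − α₂|·ΔT = P·[1/(A₁E₁) + 1/(A₂E₂)].
|α₁ − α₂|·ΔT = 7×10⁻⁶ × 67 = 0.000469.
1/(A₁E₁) + 1/(A₂E₂) = 1/(1075×204×10³) + 1/(950×98×10³) = 1.53×10⁻⁸ N⁻¹.
P = 0.000469 / 1.53×10⁻⁸ = 30650 N = 30.65 kN.
σ_{brass} = P/A₂ = 30650/950 = 32.26 MPa, tensile.

σ ≈ 32.3 MPa (tensile)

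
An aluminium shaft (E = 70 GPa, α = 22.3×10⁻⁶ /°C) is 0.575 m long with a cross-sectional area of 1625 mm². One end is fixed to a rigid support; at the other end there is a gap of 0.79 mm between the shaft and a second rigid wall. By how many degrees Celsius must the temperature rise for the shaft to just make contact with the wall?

ΔT ≈ 61.6 °C

The gap closes when αΔT L = 0.79 mm, since the shaft is still unstressed at that instant.
ΔT = 0.79 / (22.3×10⁻⁶ × 575) = 61.61 °C.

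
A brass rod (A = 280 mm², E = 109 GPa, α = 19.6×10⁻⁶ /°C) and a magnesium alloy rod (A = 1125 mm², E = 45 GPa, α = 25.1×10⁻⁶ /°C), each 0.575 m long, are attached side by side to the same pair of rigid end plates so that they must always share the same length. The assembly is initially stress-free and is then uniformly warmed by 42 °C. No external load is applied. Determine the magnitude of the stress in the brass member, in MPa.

Equilibrium of a rigid end plate with no external load gives equal and opposite internal forces ±P in the two members. Since α_{magnesium alloy} > α_{brass}, heating drives the magnesium alloy into compression and the brass into tension.
Compatibility of the two members (thermal + elastic change equal): (α₁ − α₂)ΔT = P·[1/(A₁E₁) + 1/(A₂E₂)].
|α₁ − α₂|·ΔT = 5.5×10⁻⁶ × 42 = 0.000231.
1/(A₁E₁) + 1/(A₂E₂) = 1/(280×109×10³) + 1/(1125×45×10³) = 5.252×10⁻⁸ N⁻¹.
So P = 0.000231 / 5.252×10⁻⁸ = 4.398 kN.
σ_{brass} = P/A₁ = 4398/280 = 15.71 MPa, tensile.

σ ≈ 15.7 MPa (tensile)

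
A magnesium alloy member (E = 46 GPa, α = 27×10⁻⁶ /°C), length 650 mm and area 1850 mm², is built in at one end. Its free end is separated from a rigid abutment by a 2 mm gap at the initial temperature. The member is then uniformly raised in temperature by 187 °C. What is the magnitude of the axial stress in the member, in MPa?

σ ≈ 90.7 MPa (compressive)

If the wall were absent the member would grow by αΔT L = 27×10⁻⁶ × 187 × 650 = 3.282 mm.
This exceeds the 2 mm gap, so the wall pushes back. The portion of expansion that must be recovered elastically is δ_free − gap = 3.282 − 2 = 1.282 mm.
Compatibility: PL/(AE) = 1.282 mm, so σ = P/A = E × (1.282/650) = 90.72 MPa.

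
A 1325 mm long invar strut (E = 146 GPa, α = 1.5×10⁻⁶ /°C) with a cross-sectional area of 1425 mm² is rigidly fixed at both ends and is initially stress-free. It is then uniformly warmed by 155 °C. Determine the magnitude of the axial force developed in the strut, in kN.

Full restraint means ε = 0, so the stress is σ = EαΔT = 146×10³ × 1.5×10⁻⁶ × 155 = 33.95 MPa.
P = AEαΔT = 1425 × 146×10³ × 1.5×10⁻⁶ × 155 = 48.37 kN (compressive).

P ≈ 48.4 kN (compressive)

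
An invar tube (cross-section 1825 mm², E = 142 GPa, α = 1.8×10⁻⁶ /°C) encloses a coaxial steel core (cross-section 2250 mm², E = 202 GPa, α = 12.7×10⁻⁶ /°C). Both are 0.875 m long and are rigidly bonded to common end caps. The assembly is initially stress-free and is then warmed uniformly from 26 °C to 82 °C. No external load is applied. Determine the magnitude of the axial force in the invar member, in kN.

The steel has the larger α, so on heating it would change length more than the invar if both were free. The rigid plates force a common final length, so the steel is put into compression and the invar into tension, with equal and opposite forces P (no external load).
Equating the net (thermal + elastic) strains gives |α₁ − α₂|·ΔT = P·[1/(A₁E₁) + 1/(A₂E₂)].
|α₁ − α₂|·ΔT = 10.9×10⁻⁶ × 56 = 0.0006104.
1/(A₁E₁) + 1/(A₂E₂) = 1/(1825×142×10³) + 1/(2250×202×10³) = 6.059×10⁻⁹ N⁻¹.
P = 0.0006104 / 6.059×10⁻⁹ = 100700 N = 100.7 kN.

P ≈ 101 kN (tensile in the invar)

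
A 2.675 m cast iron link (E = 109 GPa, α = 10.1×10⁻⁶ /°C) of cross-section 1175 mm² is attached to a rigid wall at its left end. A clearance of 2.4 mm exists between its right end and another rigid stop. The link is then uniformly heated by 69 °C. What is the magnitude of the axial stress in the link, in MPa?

Free thermal elongation = αΔT L = 10.1×10⁻⁶ × 69 × 2675 = 1.864 mm.
This is smaller than the 2.4 mm clearance, so the link expands freely without reaching the stop — the stress is zero.

σ ≈ 0 MPa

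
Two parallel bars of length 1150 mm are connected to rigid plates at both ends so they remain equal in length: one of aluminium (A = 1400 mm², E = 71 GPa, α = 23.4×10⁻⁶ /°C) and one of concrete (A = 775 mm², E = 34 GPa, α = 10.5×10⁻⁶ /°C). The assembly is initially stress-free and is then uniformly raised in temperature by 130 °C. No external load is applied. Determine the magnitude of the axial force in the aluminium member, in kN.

The aluminium has the larger α, so on heating it would change length more than the concrete if both were free. The rigid plates force a common final length, so the aluminium is put into compression and the concrete into tension, with equal and opposite forces P (no external load).
Setting the final lengths equal and cancelling L: (α₁ − α₂)ΔT = P/(A₁E₁) + P/(A₂E₂).
|α₁ − α₂|·ΔT = 12.9×10⁻⁶ × 130 = 0.001677.
1/(A₁E₁) + 1/(A₂E₂) = 1/(1400×71×10³) + 1/(775×34×10³) = 4.801×10⁻⁸ N⁻¹.
P = 0.001677 / 4.801×10⁻⁸ = 34930 N = 34.93 kN.

P ≈ 34.9 kN (compressive in the aluminium)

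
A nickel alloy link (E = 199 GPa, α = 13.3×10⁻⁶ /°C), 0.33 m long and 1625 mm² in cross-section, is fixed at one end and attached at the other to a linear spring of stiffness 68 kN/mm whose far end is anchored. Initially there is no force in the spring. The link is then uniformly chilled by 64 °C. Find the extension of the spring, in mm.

δ ≈ 0.263 mm

Free thermal contraction: δ_free = αΔT L = 13.3×10⁻⁶ × 64 × 330 = 0.2809 mm.
With a force P in the spring, the elastic change of the link is PL/(AE) and that of the spring is P/k; compatibility requires their sum to equal δ_free.
P [ L/(AE) + 1/k ] = δ_free → P [ 330/(1625×199×10³) + 1/(68×10³) ] = 0.2809.
P = 0.2809 / 1.573×10⁻⁵ = 17860 N.
Spring extension = P/k = 17860/(68×10³) = 0.2627 mm.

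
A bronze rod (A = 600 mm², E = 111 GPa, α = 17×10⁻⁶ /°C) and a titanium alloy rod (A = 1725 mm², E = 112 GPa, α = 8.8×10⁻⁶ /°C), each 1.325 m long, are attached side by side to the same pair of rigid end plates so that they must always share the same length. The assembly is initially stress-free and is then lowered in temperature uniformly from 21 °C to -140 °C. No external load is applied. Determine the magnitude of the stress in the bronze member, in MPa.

The bronze has the larger α, so on cooling it would change length more than the titanium alloy if both were free. The rigid plates force a common final length, so the bronze is put into tension and the titanium alloy into compression, with equal and opposite forces P (no external load).
Equating the net (thermal + elastic) strains gives |α₁ − α₂|·ΔT = P·[1/(A₁E₁) + 1/(A₂E₂)].
|α₁ − α₂|·ΔT = 8.2×10⁻⁶ × 161 = 0.00132.
1/(A₁E₁) + 1/(A₂E₂) = 1/(600×111×10³) + 1/(1725×112×10³) = 2.019×10⁻⁸ N⁻¹.
P = 0.00132 / 2.019×10⁻⁸ = 65390 N = 65.39 kN.
σ_{bronze} = P/A₁ = 65390/600 = 109 MPa, tensile.

σ ≈ 109 MPa (tensile)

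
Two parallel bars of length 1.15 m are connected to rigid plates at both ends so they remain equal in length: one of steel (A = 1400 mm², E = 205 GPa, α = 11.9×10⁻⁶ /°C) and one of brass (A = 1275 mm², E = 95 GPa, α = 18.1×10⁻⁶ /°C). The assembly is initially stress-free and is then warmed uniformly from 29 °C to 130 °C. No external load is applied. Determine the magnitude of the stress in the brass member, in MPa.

σ ≈ 41.8 MPa (compressive)

Equilibrium of a rigid end plate with no external load gives equal and opposite internal forces ±P in the two members. Since α_{brass} > α_{steel}, heating drives the brass into compression and the steel into tension.
Equating the net (thermal + elastic) strains gives |α₁ − α₂|·ΔT = P·[1/(A₁E₁) + 1/(A₂E₂)].
|α₁ − α₂|·ΔT = 6.2×10⁻⁶ × 101 = 0.0006262.
1/(A₁E₁) + 1/(A₂E₂) = 1/(1400×205×10³) + 1/(1275×95×10³) = 1.174×10⁻⁸ N⁻¹.
P = 0.0006262 / 1.174×10⁻⁸ = 53340 N = 53.34 kN.
σ_{brass} = P/A₂ = 53340/1275 = 41.83 MPa, compressive.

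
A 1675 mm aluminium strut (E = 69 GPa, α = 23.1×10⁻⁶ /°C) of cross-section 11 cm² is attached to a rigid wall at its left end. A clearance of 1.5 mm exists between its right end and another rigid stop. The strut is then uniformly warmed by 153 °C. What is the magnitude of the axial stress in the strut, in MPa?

σ ≈ 182 MPa (compressive)

Unrestrained expansion: δ_free = αΔT L = 23.1×10⁻⁶ × 153 × 1675 = 5.92 mm.
This exceeds the 1.5 mm gap, so the wall pushes back. The portion of expansion that must be recovered elastically is δ_free − gap = 5.92 − 1.5 = 4.42 mm.
So σ = E(δ_free − g)/L = 69×10³ × 4.42/1675 = 182.1 MPa.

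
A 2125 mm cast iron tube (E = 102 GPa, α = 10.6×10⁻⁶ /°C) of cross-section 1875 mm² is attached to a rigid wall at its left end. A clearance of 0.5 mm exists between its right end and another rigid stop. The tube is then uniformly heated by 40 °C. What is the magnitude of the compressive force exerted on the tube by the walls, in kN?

P ≈ 36.1 kN

If the wall were absent the tube would grow by αΔT L = 10.6×10⁻⁶ × 40 × 2125 = 0.901 mm.
The gap closes (δ_free > 0.5 mm) and the wall then resists a further 0.901 − 0.5 = 0.401 mm of expansion.
Compatibility: PL/(AE) = 0.401 mm, so σ = P/A = E × (0.401/2125) = 19.25 MPa.
Force on the wall = σA = 19.25 × 1875 mm² = 36.09 kN.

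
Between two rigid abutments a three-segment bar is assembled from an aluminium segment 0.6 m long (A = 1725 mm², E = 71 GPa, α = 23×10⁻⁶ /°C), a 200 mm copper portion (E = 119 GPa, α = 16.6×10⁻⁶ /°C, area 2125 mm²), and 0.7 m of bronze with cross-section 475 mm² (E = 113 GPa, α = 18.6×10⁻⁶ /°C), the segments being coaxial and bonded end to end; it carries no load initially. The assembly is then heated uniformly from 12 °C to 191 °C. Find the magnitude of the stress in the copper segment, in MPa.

σ ≈ 136 MPa (compressive)

Free thermal expansion of the whole bar: Σ αᵢΔT Lᵢ = 23×10⁻⁶×179×600 + 16.6×10⁻⁶×179×200 + 18.6×10⁻⁶×179×700 = 5.395 mm.
The rigid supports impose zero overall length change; the single axial force P common to all segments must satisfy P Σ Lᵢ/(AᵢEᵢ) = δ_free.
Σ Lᵢ/(AᵢEᵢ) = 600/(1725×71×10³) + 200/(2125×119×10³) + 700/(475×113×10³) = 1.873×10⁻⁵ mm/N.
Hence P = δ_free / Σ(L/AE) = 5.395/1.873×10⁻⁵ = 288 kN (compressive).
σ_{copper} = P / A = 288000 / 2125 = 135.5 MPa.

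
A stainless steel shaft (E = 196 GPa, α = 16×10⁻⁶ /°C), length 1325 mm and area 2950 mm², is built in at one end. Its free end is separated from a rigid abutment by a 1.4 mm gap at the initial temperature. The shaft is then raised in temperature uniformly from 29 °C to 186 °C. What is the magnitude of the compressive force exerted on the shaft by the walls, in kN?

If the wall were absent the shaft would grow by αΔT L = 16×10⁻⁶ × 157 × 1325 = 3.328 mm.
This exceeds the 1.4 mm gap, so the wall pushes back. The portion of expansion that must be recovered elastically is δ_free − gap = 3.328 − 1.4 = 1.928 mm.
That suppressed elongation corresponds to σ = E·Δ/L = 196×10³ × 1.928/1325 = 285.3 MPa.
P = σA = 285.3 × 2950 = 841.5 kN.

P ≈ 842 kN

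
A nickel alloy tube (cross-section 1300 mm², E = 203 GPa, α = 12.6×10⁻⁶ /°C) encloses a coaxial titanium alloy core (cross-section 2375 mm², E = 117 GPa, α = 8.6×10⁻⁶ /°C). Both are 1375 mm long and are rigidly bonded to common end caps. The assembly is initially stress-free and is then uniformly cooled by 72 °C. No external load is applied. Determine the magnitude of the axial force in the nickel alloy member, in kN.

P ≈ 39 kN (tensile in the nickel alloy)

Equilibrium of a rigid end plate with no external load gives equal and opposite internal forces ±P in the two members. Since α_{nickel alloy} > α_{titanium alloy}, cooling drives the nickel alloy into tension and the titanium alloy into compression.
Setting the final lengths equal and cancelling L: (α₁ − α₂)ΔT = P/(A₁E₁) + P/(A₂E₂).
|α₁ − α₂|·ΔT = 4×10⁻⁶ × 72 = 0.000288.
1/(A₁E₁) + 1/(A₂E₂) = 1/(1300×203×10³) + 1/(2375×117×10³) = 7.388×10⁻⁹ N⁻¹.
So P = 0.000288 / 7.388×10⁻⁹ = 38.98 kN.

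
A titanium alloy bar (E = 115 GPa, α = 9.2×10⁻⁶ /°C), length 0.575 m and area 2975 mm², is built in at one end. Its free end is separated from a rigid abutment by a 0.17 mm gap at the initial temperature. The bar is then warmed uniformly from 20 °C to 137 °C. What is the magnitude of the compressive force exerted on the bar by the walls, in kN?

Unrestrained expansion: δ_free = αΔT L = 9.2×10⁻⁶ × 117 × 575 = 0.6189 mm.
This exceeds the 0.17 mm gap, so the wall pushes back. The portion of expansion that must be recovered elastically is δ_free − gap = 0.6189 − 0.17 = 0.4489 mm.
That suppressed elongation corresponds to σ = E·Δ/L = 115×10³ × 0.4489/575 = 89.79 MPa.
Force on the wall = σA = 89.79 × 2975 mm² = 267.1 kN.

P ≈ 267 kN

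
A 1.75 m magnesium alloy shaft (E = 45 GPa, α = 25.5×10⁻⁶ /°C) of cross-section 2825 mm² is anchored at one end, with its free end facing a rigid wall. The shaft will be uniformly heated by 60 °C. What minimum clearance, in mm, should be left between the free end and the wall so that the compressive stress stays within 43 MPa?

g ≈ 1.01 mm

Free expansion if unrestrained: δ_free = αΔT L = 25.5×10⁻⁶ × 60 × 1750 = 2.677 mm.
A stress of 43 MPa corresponds to the wall pushing the shaft back by σL/E = 43×1750/(45×10³) = 1.672 mm.
So the gap has to take up the difference, g_min = δ_free − σL/E = 2.677 − 1.672 = 1.005 mm.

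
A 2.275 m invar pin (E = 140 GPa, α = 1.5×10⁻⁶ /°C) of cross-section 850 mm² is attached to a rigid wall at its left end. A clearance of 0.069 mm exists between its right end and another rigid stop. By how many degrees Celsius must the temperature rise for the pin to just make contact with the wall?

ΔT ≈ 20.2 °C

The gap closes when αΔT L = 0.069 mm, since the pin is still unstressed at that instant.
ΔT = 0.069 / (1.5×10⁻⁶ × 2275) = 20.22 °C.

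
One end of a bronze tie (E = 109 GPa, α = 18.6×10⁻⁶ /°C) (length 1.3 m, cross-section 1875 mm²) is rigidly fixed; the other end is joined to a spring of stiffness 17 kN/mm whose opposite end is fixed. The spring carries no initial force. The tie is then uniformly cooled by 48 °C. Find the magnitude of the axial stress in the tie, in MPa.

The unrestrained thermal change is αΔT L = 18.6×10⁻⁶ × 48 × 1300 = 1.161 mm.
Let P be the tensile force in the spring. The tie extends elastically by PL/(AE) and the spring stretches by P/k; together these equal δ_free.
So P = δ_free / [L/(AE) + 1/k] = 1.161 / [ 1300/(1875×109×10³) + 1/(17×10³) ].
P = 1.161 / 6.518×10⁻⁵ = 17810 N.
σ = P/A = 17810/1875 = 9.496 MPa.

σ ≈ 9.5 MPa (tensile)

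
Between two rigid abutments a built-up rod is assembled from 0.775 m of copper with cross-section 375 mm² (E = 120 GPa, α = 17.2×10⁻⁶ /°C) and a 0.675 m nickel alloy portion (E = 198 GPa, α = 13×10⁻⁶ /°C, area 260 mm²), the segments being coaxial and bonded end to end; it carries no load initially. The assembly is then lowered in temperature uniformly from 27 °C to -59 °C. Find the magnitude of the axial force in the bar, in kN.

P ≈ 62.7 kN (tensile)

Free thermal contraction of the whole bar: Σ αᵢΔT Lᵢ = 17.2×10⁻⁶×86×775 + 13×10⁻⁶×86×675 = 1.901 mm.
The walls prevent any net length change, so an axial force P (same in every segment) develops. Compatibility: P · Σ Lᵢ/(AᵢEᵢ) = δ_free.
The series flexibility is Σ Lᵢ/(AᵢEᵢ) = 775/(375×120×10³) + 675/(260×198×10³) = 3.033×10⁻⁵ mm/N.
So P = 1.901 / 3.033×10⁻⁵ = 62.67 kN, tensile.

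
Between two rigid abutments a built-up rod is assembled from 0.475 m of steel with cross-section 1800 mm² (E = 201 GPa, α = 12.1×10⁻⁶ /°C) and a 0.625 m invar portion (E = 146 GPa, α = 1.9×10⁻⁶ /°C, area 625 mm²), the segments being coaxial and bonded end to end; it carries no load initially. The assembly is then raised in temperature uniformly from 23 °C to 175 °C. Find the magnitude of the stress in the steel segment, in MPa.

σ ≈ 71.7 MPa (compressive)

If the supports were absent, the total length change would be Σ αᵢΔT Lᵢ = 12.1×10⁻⁶×152×475 + 1.9×10⁻⁶×152×625 = 1.054 mm.
The walls prevent any net length change, so an axial force P (same in every segment) develops. Compatibility: P · Σ Lᵢ/(AᵢEᵢ) = δ_free.
The series flexibility is Σ Lᵢ/(AᵢEᵢ) = 475/(1800×201×10³) + 625/(625×146×10³) = 8.162×10⁻⁶ mm/N.
So P = 1.054 / 8.162×10⁻⁶ = 129.1 kN, compressive.
σ_{steel} = P / A = 129100 / 1800 = 71.75 MPa.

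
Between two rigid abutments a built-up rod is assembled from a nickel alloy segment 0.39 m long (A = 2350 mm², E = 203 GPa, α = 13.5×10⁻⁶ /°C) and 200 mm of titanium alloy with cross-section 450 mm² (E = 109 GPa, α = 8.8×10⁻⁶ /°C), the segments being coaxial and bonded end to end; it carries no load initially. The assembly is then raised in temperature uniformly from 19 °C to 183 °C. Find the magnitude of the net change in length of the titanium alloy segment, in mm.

|ΔL| ≈ 0.671 mm

Free thermal expansion of the whole bar: Σ αᵢΔT Lᵢ = 13.5×10⁻⁶×164×390 + 8.8×10⁻⁶×164×200 = 1.152 mm.
Since the ends are fixed, an axial force P builds up, equal in every segment, with P · Σ Lᵢ/(AᵢEᵢ) = δ_free.
Σ Lᵢ/(AᵢEᵢ) = 390/(2350×203×10³) + 200/(450×109×10³) = 4.895×10⁻⁶ mm/N.
So P = 1.152 / 4.895×10⁻⁶ = 235.4 kN, compressive.
For the titanium alloy segment, free thermal change = 8.8×10⁻⁶×164×200 = 0.2886 mm and elastic change from P = 235400×200/(450×109×10³) = 0.9597 mm; these oppose, so the net change is 0.671 mm (segment shortens).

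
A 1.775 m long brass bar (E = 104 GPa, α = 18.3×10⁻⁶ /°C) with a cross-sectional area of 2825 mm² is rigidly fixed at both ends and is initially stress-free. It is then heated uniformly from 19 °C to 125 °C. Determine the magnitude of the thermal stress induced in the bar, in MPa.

σ ≈ 202 MPa (compressive)

With length fixed, the mechanical strain must cancel the thermal strain αΔT = 18.3×10⁻⁶ × 106 = 1939.8×10⁻⁶.
σ = EαΔT = 104×10³ × 18.3×10⁻⁶ × 106 = 201.7 MPa (compressive; the bar is trying to expand).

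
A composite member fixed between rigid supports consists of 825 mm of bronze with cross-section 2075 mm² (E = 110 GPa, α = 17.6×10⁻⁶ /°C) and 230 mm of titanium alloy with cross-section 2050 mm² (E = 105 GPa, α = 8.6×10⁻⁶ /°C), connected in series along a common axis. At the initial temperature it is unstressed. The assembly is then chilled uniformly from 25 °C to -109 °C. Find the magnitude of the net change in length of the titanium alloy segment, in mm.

|ΔL| ≈ 0.239 mm

With the walls removed the bar would change length by δ_free = Σ αᵢΔT Lᵢ = 17.6×10⁻⁶×134×825 + 8.6×10⁻⁶×134×230 = 2.211 mm.
The walls prevent any net length change, so an axial force P (same in every segment) develops. Compatibility: P · Σ Lᵢ/(AᵢEᵢ) = δ_free.
The series flexibility is Σ Lᵢ/(AᵢEᵢ) = 825/(2075×110×10³) + 230/(2050×105×10³) = 4.683×10⁻⁶ mm/N.
P = 2.211 / 4.683×10⁻⁶ = 472100 N = 472.1 kN, tensile.
For the titanium alloy segment, free thermal change = 8.6×10⁻⁶×134×230 = 0.2651 mm and elastic change from P = 472100×230/(2050×105×10³) = 0.5044 mm; these oppose, so the net change is 0.239 mm (segment lengthens).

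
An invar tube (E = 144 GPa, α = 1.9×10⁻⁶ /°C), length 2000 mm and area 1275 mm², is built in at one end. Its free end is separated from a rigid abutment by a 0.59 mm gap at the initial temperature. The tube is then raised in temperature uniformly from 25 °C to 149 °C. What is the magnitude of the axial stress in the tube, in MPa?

σ ≈ 0 MPa

If the wall were absent the tube would grow by αΔT L = 1.9×10⁻⁶ × 124 × 2000 = 0.4712 mm.
This is smaller than the 0.59 mm clearance, so the tube expands freely without reaching the stop — the stress is zero.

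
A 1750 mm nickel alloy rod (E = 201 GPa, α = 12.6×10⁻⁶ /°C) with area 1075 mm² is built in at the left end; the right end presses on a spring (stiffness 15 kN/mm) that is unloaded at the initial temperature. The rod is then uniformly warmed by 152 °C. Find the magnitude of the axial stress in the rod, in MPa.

Free thermal expansion: δ_free = αΔT L = 12.6×10⁻⁶ × 152 × 1750 = 3.352 mm.
With a force P in the spring, the elastic change of the rod is PL/(AE) and that of the spring is P/k; compatibility requires their sum to equal δ_free.
P [ L/(AE) + 1/k ] = δ_free → P [ 1750/(1075×201×10³) + 1/(15×10³) ] = 3.352.
P = 3.352 / 7.477×10⁻⁵ = 44830 N.
σ = P/A = 44830/1075 = 41.7 MPa.

σ ≈ 41.7 MPa (compressive)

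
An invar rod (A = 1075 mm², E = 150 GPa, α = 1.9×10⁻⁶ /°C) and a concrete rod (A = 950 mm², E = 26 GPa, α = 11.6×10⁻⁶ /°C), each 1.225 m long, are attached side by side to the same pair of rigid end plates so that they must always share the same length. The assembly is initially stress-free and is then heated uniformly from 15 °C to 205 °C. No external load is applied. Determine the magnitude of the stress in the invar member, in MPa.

σ ≈ 36.7 MPa (tensile)

Both members must finish at the same length. With the larger α, the concrete tends to over-expand; the plates restrain it, putting the concrete in compression and the invar in tension. With no external load the two internal forces are equal and opposite, magnitude P.
Equating the net (thermal + elastic) strains gives |α₁ − α₂|·ΔT = P·[1/(A₁E₁) + 1/(A₂E₂)].
|α₁ − α₂|·ΔT = 9.7×10⁻⁶ × 190 = 0.001843.
1/(A₁E₁) + 1/(A₂E₂) = 1/(1075×150×10³) + 1/(950×26×10³) = 4.669×10⁻⁸ N⁻¹.
P = 0.001843 / 4.669×10⁻⁸ = 39480 N = 39.48 kN.
σ_{invar} = P/A₁ = 39480/1075 = 36.72 MPa, tensile.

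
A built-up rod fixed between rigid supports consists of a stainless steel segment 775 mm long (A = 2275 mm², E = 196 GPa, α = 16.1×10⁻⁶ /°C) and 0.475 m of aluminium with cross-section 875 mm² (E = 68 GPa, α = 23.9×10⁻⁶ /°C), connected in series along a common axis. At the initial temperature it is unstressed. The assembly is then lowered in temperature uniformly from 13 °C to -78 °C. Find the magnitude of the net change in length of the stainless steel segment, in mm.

With the walls removed the bar would change length by δ_free = Σ αᵢΔT Lᵢ = 16.1×10⁻⁶×91×775 + 23.9×10⁻⁶×91×475 = 2.169 mm.
The rigid supports impose zero overall length change; the single axial force P common to all segments must satisfy P Σ Lᵢ/(AᵢEᵢ) = δ_free.
The series flexibility is Σ Lᵢ/(AᵢEᵢ) = 775/(2275×196×10³) + 475/(875×68×10³) = 9.721×10⁻⁶ mm/N.
So P = 2.169 / 9.721×10⁻⁶ = 223.1 kN, tensile.
For the stainless steel segment, free thermal change = 16.1×10⁻⁶×91×775 = 1.135 mm and elastic change from P = 223100×775/(2275×196×10³) = 0.3877 mm; these oppose, so the net change is 0.748 mm (segment shortens).

|ΔL| ≈ 0.748 mm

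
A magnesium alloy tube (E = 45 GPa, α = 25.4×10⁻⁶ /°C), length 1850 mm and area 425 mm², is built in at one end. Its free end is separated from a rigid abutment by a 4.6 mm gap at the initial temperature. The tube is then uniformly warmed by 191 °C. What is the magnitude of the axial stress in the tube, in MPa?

Free thermal elongation = αΔT L = 25.4×10⁻⁶ × 191 × 1850 = 8.975 mm.
After closing the 4.6 mm clearance, 8.975 − 4.6 = 4.375 mm of expansion remains to be suppressed by the wall.
So σ = E(δ_free − g)/L = 45×10³ × 4.375/1850 = 106.4 MPa.

σ ≈ 106 MPa (compressive)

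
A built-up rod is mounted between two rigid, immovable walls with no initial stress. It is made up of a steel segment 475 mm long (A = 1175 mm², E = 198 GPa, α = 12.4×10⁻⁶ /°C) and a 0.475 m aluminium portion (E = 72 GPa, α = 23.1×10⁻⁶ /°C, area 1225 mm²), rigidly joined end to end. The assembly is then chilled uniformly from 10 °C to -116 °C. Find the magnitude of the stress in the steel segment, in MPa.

σ ≈ 243 MPa (tensile)

Free thermal contraction of the whole bar: Σ αᵢΔT Lᵢ = 12.4×10⁻⁶×126×475 + 23.1×10⁻⁶×126×475 = 2.125 mm.
Since the ends are fixed, an axial force P builds up, equal in every segment, with P · Σ Lᵢ/(AᵢEᵢ) = δ_free.
Σ Lᵢ/(AᵢEᵢ) = 475/(1175×198×10³) + 475/(1225×72×10³) = 7.427×10⁻⁶ mm/N.
Hence P = δ_free / Σ(L/AE) = 2.125/7.427×10⁻⁶ = 286.1 kN (tensile).
σ_{steel} = P / A = 286100 / 1175 = 243.5 MPa.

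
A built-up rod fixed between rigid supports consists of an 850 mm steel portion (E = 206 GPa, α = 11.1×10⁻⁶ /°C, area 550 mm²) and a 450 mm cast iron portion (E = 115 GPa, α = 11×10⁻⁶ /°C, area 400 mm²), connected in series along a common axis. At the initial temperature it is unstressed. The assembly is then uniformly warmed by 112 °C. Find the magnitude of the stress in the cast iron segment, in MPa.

σ ≈ 233 MPa (compressive)

With the walls removed the bar would change length by δ_free = Σ αᵢΔT Lᵢ = 11.1×10⁻⁶×112×850 + 11×10⁻⁶×112×450 = 1.611 mm.
Since the ends are fixed, an axial force P builds up, equal in every segment, with P · Σ Lᵢ/(AᵢEᵢ) = δ_free.
Σ Lᵢ/(AᵢEᵢ) = 850/(550×206×10³) + 450/(400×115×10³) = 1.728×10⁻⁵ mm/N.
P = 1.611 / 1.728×10⁻⁵ = 93210 N = 93.21 kN, compressive.
σ_{cast iron} = P / A = 93210 / 400 = 233 MPa.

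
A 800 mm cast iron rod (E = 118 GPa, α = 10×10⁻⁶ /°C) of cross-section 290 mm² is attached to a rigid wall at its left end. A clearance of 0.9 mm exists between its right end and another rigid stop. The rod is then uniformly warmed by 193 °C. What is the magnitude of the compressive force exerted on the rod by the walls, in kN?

P ≈ 27.5 kN

Free thermal elongation = αΔT L = 10×10⁻⁶ × 193 × 800 = 1.544 mm.
After closing the 0.9 mm clearance, 1.544 − 0.9 = 0.644 mm of expansion remains to be suppressed by the wall.
That suppressed elongation corresponds to σ = E·Δ/L = 118×10³ × 0.644/800 = 94.99 MPa.
Force on the wall = σA = 94.99 × 290 mm² = 27.55 kN.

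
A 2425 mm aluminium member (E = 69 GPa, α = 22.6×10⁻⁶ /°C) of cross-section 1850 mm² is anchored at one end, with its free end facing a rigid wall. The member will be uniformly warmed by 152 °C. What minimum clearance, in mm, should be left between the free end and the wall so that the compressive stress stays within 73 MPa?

g ≈ 5.76 mm

Free expansion if unrestrained: δ_free = αΔT L = 22.6×10⁻⁶ × 152 × 2425 = 8.33 mm.
At the allowable stress the elastic shortening the wall may impose is σL/E = 73 × 2425 / (69×10³) = 2.566 mm.
The gap must absorb the remainder: g_min = 8.33 − 2.566 = 5.765 mm.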